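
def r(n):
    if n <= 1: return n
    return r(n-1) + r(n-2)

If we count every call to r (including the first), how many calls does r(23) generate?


Let C(n) = total calls for r(n)
C(0) = 1, C(1) = 1
C(2) = 1 + C(1) + C(0) = 1 + 1 + 1 = 3
C(3) = 1 + C(2) + C(1) = 1 + 3 + 1 = 5
C(4) = 1 + C(3) + C(2) = 1 + 5 + 3 = 9
C(5) = 1 + C(4) + C(3) = 1 + 9 + 5 = 15
C(6) = 1 + C(5) + C(4) = 1 + 15 + 9 = 25
C(7) = 1 + C(6) + C(5) = 1 + 25 + 15 = 41
C(8) = 1 + C(7) + C(6) = 1 + 41 + 25 = 67
C(9) = 1 + C(8) + C(7) = 1 + 67 + 41 = 109
C(10) = 1 + C(9) + C(8) = 1 + 109 + 67 = 177
C(11) = 1 + C(10) + C(9) = 1 + 177 + 109 = 287
C(12) = 1 + C(11) + C(10) = 1 + 287 + 177 = 465
C(13) = 1 + C(12) + C(11) = 1 + 465 + 287 = 753
C(14) = 1 + C(13) + C(12) = 1 + 753 + 465 = 1219
C(15) = 1 + C(14) + C(13) = 1 + 1219 + 753 = 1973
C(16) = 1 + C(15) + C(14) = 1 + 1973 + 1219 = 3193
C(17) = 1 + C(16) + C(15) = 1 + 3193 + 1973 = 5167
C(18) = 1 + C(17) + C(16) = 1 + 5167 + 3193 = 8361
C(19) = 1 + C(18) + C(17) = 1 + 8361 + 5167 = 13529
C(20) = 1 + C(19) + C(18) = 1 + 13529 + 8361 = 21891
C(21) = 1 + C(20) + C(19) = 1 + 21891 + 13529 = 35421
C(22) = 1 + C(21) + C(20) = 1 + 35421 + 21891 = 57313
C(23) = 1 + C(22) + C(21) = 1 + 57313 + 35421 = 92735

92735


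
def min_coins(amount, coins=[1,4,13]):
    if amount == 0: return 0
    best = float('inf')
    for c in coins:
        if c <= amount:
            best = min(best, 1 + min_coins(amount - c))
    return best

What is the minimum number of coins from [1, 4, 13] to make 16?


Building up with DP:
min_coins(0) = 0
min_coins(1) = min(1+min_coins(0)=1+0=1) = 1
min_coins(2) = min(1+min_coins(1)=1+1=2) = 2
min_coins(3) = min(1+min_coins(2)=1+2=3) = 3
min_coins(4) = min(1+min_coins(3)=1+3=4, 1+min_coins(0)=1+0=1) = 1
min_coins(5) = min(1+min_coins(4)=1+1=2, 1+min_coins(1)=1+1=2) = 2
min_coins(6) = min(1+min_coins(5)=1+2=3, 1+min_coins(2)=1+2=3) = 3
min_coins(7) = min(1+min_coins(6)=1+3=4, 1+min_coins(3)=1+3=4) = 4
min_coins(8) = min(1+min_coins(7)=1+4=5, 1+min_coins(4)=1+1=2) = 2
min_coins(9) = min(1+min_coins(8)=1+2=3, 1+min_coins(5)=1+2=3) = 3
min_coins(10) = min(1+min_coins(9)=1+3=4, 1+min_coins(6)=1+3=4) = 4
min_coins(11) = min(1+min_coins(10)=1+4=5, 1+min_coins(7)=1+4=5) = 5
min_coins(12) = min(1+min_coins(11)=1+5=6, 1+min_coins(8)=1+2=3) = 3
min_coins(13) = min(1+min_coins(12)=1+3=4, 1+min_coins(9)=1+3=4, 1+min_coins(0)=1+0=1) = 1
min_coins(14) = min(1+min_coins(13)=1+1=2, 1+min_coins(10)=1+4=5, 1+min_coins(1)=1+1=2) = 2
min_coins(15) = min(1+min_coins(14)=1+2=3, 1+min_coins(11)=1+5=6, 1+min_coins(2)=1+2=3) = 3
min_coins(16) = min(1+min_coins(15)=1+3=4, 1+min_coins(12)=1+3=4, 1+min_coins(3)=1+3=4) = 4

4


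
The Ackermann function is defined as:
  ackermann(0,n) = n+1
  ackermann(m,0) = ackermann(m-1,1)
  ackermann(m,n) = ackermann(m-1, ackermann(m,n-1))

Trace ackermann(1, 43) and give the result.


ackermann(1, 43) = ackermann(0, ackermann(1, 42))
  ackermann(1, 42) = ackermann(0, ackermann(1, 41))
    ackermann(1, 41) = ackermann(0, ackermann(1, 40))
      ackermann(1, 40) = ackermann(0, ackermann(1, 39))
        ackermann(1, 39) = ackermann(0, ackermann(1, 38))
          ackermann(1, 38) = ackermann(0, ackermann(1, 37))
          ackermann(1, 37) = ackermann(0, ackermann(1, 36))
          ackermann(1, 36) = ackermann(0, ackermann(1, 35))
          ackermann(1, 35) = ackermann(0, ackermann(1, 34))
          ackermann(1, 34) = ackermann(0, ackermann(1, 33))
          ackermann(1, 33) = ackermann(0, ackermann(1, 32))
          ackermann(1, 32) = ackermann(0, ackermann(1, 31))
          ackermann(1, 31) = ackermann(0, ackermann(1, 30))
          ackermann(1, 30) = ackermann(0, ackermann(1, 29))
          ackermann(1, 29) = ackermann(0, ackermann(1, 28))
          ackermann(1, 28) = ackermann(0, ackermann(1, 27))
          ackermann(1, 27) = ackermann(0, ackermann(1, 26))
          ackermann(1, 26) = ackermann(0, ackermann(1, 25))
          ackermann(1, 25) = ackermann(0, ackermann(1, 24))
          ackermann(1, 24) = ackermann(0, ackermann(1, 23))
          ackermann(1, 23) = ackermann(0, ackermann(1, 22))
          ackermann(1, 22) = ackermann(0, ackermann(1, 21))
          ackermann(1, 21) = ackermann(0, ackermann(1, 20))
          ackermann(1, 20) = ackermann(0, ackermann(1, 19))
          ackermann(1, 19) = ackermann(0, ackermann(1, 18))
... (trace truncated)
Result: ackermann(1, 43) = 45

45


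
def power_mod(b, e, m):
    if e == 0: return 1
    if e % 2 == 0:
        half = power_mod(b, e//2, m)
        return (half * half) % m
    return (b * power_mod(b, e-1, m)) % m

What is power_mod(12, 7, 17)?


power_mod(12, 7, 17): e is odd, compute power_mod(12, 6, 17)
  power_mod(12, 6, 17): e is even, compute power_mod(12, 3, 17)
    power_mod(12, 3, 17): e is odd, compute power_mod(12, 2, 17)
      power_mod(12, 2, 17): e is even, compute power_mod(12, 1, 17)
        power_mod(12, 1, 17): e is odd, compute power_mod(12, 0, 17)
          power_mod(12, 0, 17) = 1
        (12 * 1) % 17 = 12
      half=12, (12*12) % 17 = 8
    (12 * 8) % 17 = 11
  half=11, (11*11) % 17 = 2
(12 * 2) % 17 = 7

7


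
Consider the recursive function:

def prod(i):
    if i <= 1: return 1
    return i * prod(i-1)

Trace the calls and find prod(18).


prod(18)
= 18 * prod(17)
= 18 * 17 * prod(16)
= 18 * 17 * 16 * prod(15)
= 18 * 17 * 16 * 15 * prod(14)
= 18 * 17 * 16 * 15 * 14 * prod(13)
= 18 * 17 * 16 * 15 * 14 * 13 * prod(12)
= 18 * 17 * 16 * 15 * 14 * 13 * 12 * prod(11)
= 18 * 17 * 16 * 15 * 14 * 13 * 12 * 11 * prod(10)
= 18 * 17 * 16 * 15 * 14 * 13 * 12 * 11 * 10 * prod(9)
= 18 * 17 * 16 * 15 * 14 * 13 * 12 * 11 * 10 * 9 * prod(8)
= 18 * 17 * 16 * 15 * 14 * 13 * 12 * 11 * 10 * 9 * 8 * prod(7)
= 18 * 17 * 16 * 15 * 14 * 13 * 12 * 11 * 10 * 9 * 8 * 7 * prod(6)
= 18 * 17 * 16 * 15 * 14 * 13 * 12 * 11 * 10 * 9 * 8 * 7 * 6 * prod(5)
= 18 * 17 * 16 * 15 * 14 * 13 * 12 * 11 * 10 * 9 * 8 * 7 * 6 * 5 * prod(4)
= 18 * 17 * 16 * 15 * 14 * 13 * 12 * 11 * 10 * 9 * 8 * 7 * 6 * 5 * 4 * prod(3)
= 18 * 17 * 16 * 15 * 14 * 13 * 12 * 11 * 10 * 9 * 8 * 7 * 6 * 5 * 4 * 3 * prod(2)
= 18 * 17 * 16 * 15 * 14 * 13 * 12 * 11 * 10 * 9 * 8 * 7 * 6 * 5 * 4 * 3 * 2 * prod(1)
= 18 * 17 * 16 * 15 * 14 * 13 * 12 * 11 * 10 * 9 * 8 * 7 * 6 * 5 * 4 * 3 * 2 * 1
= 6402373705728000

6402373705728000


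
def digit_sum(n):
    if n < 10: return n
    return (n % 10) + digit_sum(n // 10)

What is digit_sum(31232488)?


digit_sum(31232488) = 8 + digit_sum(3123248)
digit_sum(3123248) = 8 + digit_sum(312324)
digit_sum(312324) = 4 + digit_sum(31232)
digit_sum(31232) = 2 + digit_sum(3123)
digit_sum(3123) = 3 + digit_sum(312)
digit_sum(312) = 2 + digit_sum(31)
digit_sum(31) = 1 + digit_sum(3)
digit_sum(3) = 3  (base case)
Total: 8 + 8 + 4 + 2 + 3 + 2 + 1 + 3 = 31

31


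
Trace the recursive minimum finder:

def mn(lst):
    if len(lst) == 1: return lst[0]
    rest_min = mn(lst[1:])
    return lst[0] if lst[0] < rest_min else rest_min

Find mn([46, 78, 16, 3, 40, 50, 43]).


mn([46, 78, 16, 3, 40, 50, 43]): compare 46 with mn([78, 16, 3, 40, 50, 43])
mn([78, 16, 3, 40, 50, 43]): compare 78 with mn([16, 3, 40, 50, 43])
mn([16, 3, 40, 50, 43]): compare 16 with mn([3, 40, 50, 43])
mn([3, 40, 50, 43]): compare 3 with mn([40, 50, 43])
mn([40, 50, 43]): compare 40 with mn([50, 43])
mn([50, 43]): compare 50 with mn([43])
mn([43]) = 43  (base case)
Compare 50 with 43 -> 43
Compare 40 with 43 -> 40
Compare 3 with 40 -> 3
Compare 16 with 3 -> 3
Compare 78 with 3 -> 3
Compare 46 with 3 -> 3

3


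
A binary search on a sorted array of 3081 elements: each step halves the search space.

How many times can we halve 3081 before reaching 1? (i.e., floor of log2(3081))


3081 / 2 = 1540
1540 / 2 = 770
770 / 2 = 385
385 / 2 = 192
192 / 2 = 96
96 / 2 = 48
48 / 2 = 24
24 / 2 = 12
12 / 2 = 6
6 / 2 = 3
3 / 2 = 1
Reached 1 after 11 halvings

11


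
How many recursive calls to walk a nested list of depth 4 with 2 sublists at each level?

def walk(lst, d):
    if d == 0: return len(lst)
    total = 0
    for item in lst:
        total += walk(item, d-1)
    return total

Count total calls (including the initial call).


At depth 0 (root): 1 call
At depth 1: each of 1 parents calls walk on 2 children = 2 calls
At depth 2: each of 2 parents calls walk on 2 children = 4 calls
At depth 3: each of 4 parents calls walk on 2 children = 8 calls
At depth 4: each of 8 parents calls walk on 2 children = 16 calls
Total: 1 + 2 + 4 + 8 + 16 = 31

31


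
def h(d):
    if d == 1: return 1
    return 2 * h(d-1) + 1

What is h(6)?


h(6) = 2 * h(5) + 1
h(5) = 2 * h(4) + 1
h(4) = 2 * h(3) + 1
h(3) = 2 * h(2) + 1
h(2) = 2 * h(1) + 1
h(1) = 1  (base case)
h(2) = 2 * 1 + 1 = 3
h(3) = 2 * 3 + 1 = 7
h(4) = 2 * 7 + 1 = 15
h(5) = 2 * 15 + 1 = 31
h(6) = 2 * 31 + 1 = 63

63


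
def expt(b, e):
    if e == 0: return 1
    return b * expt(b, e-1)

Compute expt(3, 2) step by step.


expt(3, 2)
= 3 * expt(3, 1)
= 3 * 3 * expt(3, 0)
= 3 * 3 * 1
= 9

9


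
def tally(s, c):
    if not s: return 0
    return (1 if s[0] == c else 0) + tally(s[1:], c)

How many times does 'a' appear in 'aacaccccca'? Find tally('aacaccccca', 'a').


s[0]='a' == 'a' -> 1
s[0]='a' == 'a' -> 1
s[0]='c' != 'a' -> 0
s[0]='a' == 'a' -> 1
s[0]='c' != 'a' -> 0
s[0]='c' != 'a' -> 0
s[0]='c' != 'a' -> 0
s[0]='c' != 'a' -> 0
s[0]='c' != 'a' -> 0
s[0]='a' == 'a' -> 1
Sum: 1 + 1 + 0 + 1 + 0 + 0 + 0 + 0 + 0 + 1 = 4

4


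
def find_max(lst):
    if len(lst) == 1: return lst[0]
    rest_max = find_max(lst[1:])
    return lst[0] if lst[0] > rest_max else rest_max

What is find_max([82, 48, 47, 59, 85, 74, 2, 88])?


find_max([82, 48, 47, 59, 85, 74, 2, 88]): compare 82 with find_max([48, 47, 59, 85, 74, 2, 88])
find_max([48, 47, 59, 85, 74, 2, 88]): compare 48 with find_max([47, 59, 85, 74, 2, 88])
find_max([47, 59, 85, 74, 2, 88]): compare 47 with find_max([59, 85, 74, 2, 88])
find_max([59, 85, 74, 2, 88]): compare 59 with find_max([85, 74, 2, 88])
find_max([85, 74, 2, 88]): compare 85 with find_max([74, 2, 88])
find_max([74, 2, 88]): compare 74 with find_max([2, 88])
find_max([2, 88]): compare 2 with find_max([88])
find_max([88]) = 88  (base case)
Compare 2 with 88 -> 88
Compare 74 with 88 -> 88
Compare 85 with 88 -> 88
Compare 59 with 88 -> 88
Compare 47 with 88 -> 88
Compare 48 with 88 -> 88
Compare 82 with 88 -> 88

88


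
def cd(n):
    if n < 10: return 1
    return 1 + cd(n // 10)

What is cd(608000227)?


cd(608000227) = 1 + cd(60800022)
cd(60800022) = 1 + cd(6080002)
cd(6080002) = 1 + cd(608000)
cd(608000) = 1 + cd(60800)
cd(60800) = 1 + cd(6080)
cd(6080) = 1 + cd(608)
cd(608) = 1 + cd(60)
cd(60) = 1 + cd(6)
cd(6) = 1  (base case: 6 < 10)
Unwinding: 1 + 1 + 1 + 1 + 1 + 1 + 1 + 1 + 1 = 9

9


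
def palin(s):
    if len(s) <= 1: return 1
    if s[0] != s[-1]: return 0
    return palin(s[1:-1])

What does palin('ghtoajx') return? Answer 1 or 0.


palin('ghtoajx'): s[0]='g' != s[-1]='x' -> return 0
Result: 0 (not a palindrome)

0


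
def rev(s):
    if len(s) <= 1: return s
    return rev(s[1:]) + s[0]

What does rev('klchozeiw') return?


rev('klchozeiw') = rev('lchozeiw') + 'k'
rev('lchozeiw') = rev('chozeiw') + 'l'
rev('chozeiw') = rev('hozeiw') + 'c'
rev('hozeiw') = rev('ozeiw') + 'h'
rev('ozeiw') = rev('zeiw') + 'o'
rev('zeiw') = rev('eiw') + 'z'
rev('eiw') = rev('iw') + 'e'
rev('iw') = rev('w') + 'i'
rev('w') = 'w'  (base case)
Concatenating: 'w' + 'i' + 'e' + 'z' + 'o' + 'h' + 'c' + 'l' + 'k' = 'wiezohclk'

wiezohclk


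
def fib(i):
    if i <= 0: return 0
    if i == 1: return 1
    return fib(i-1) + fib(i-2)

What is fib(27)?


Computing fib(27) bottom-up:
fib(0) = 0
fib(1) = 1
fib(2) = fib(1) + fib(0) = 1 + 0 = 1
fib(3) = fib(2) + fib(1) = 1 + 1 = 2
fib(4) = fib(3) + fib(2) = 2 + 1 = 3
fib(5) = fib(4) + fib(3) = 3 + 2 = 5
fib(6) = fib(5) + fib(4) = 5 + 3 = 8
fib(7) = fib(6) + fib(5) = 8 + 5 = 13
fib(8) = fib(7) + fib(6) = 13 + 8 = 21
fib(9) = fib(8) + fib(7) = 21 + 13 = 34
fib(10) = fib(9) + fib(8) = 34 + 21 = 55
fib(11) = fib(10) + fib(9) = 55 + 34 = 89
fib(12) = fib(11) + fib(10) = 89 + 55 = 144
fib(13) = fib(12) + fib(11) = 144 + 89 = 233
fib(14) = fib(13) + fib(12) = 233 + 144 = 377
fib(15) = fib(14) + fib(13) = 377 + 233 = 610
fib(16) = fib(15) + fib(14) = 610 + 377 = 987
fib(17) = fib(16) + fib(15) = 987 + 610 = 1597
fib(18) = fib(17) + fib(16) = 1597 + 987 = 2584
fib(19) = fib(18) + fib(17) = 2584 + 1597 = 4181
fib(20) = fib(19) + fib(18) = 4181 + 2584 = 6765
fib(21) = fib(20) + fib(19) = 6765 + 4181 = 10946
fib(22) = fib(21) + fib(20) = 10946 + 6765 = 17711
fib(23) = fib(22) + fib(21) = 17711 + 10946 = 28657
fib(24) = fib(23) + fib(22) = 28657 + 17711 = 46368
fib(25) = fib(24) + fib(23) = 46368 + 28657 = 75025
fib(26) = fib(25) + fib(24) = 75025 + 46368 = 121393
fib(27) = fib(26) + fib(25) = 121393 + 75025 = 196418

196418


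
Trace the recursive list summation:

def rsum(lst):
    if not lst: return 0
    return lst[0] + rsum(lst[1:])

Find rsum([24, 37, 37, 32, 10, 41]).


rsum([24, 37, 37, 32, 10, 41]) = 24 + rsum([37, 37, 32, 10, 41])
rsum([37, 37, 32, 10, 41]) = 37 + rsum([37, 32, 10, 41])
rsum([37, 32, 10, 41]) = 37 + rsum([32, 10, 41])
rsum([32, 10, 41]) = 32 + rsum([10, 41])
rsum([10, 41]) = 10 + rsum([41])
rsum([41]) = 41 + rsum([])
rsum([]) = 0  (base case)
Total: 24 + 37 + 37 + 32 + 10 + 41 + 0 = 181

181


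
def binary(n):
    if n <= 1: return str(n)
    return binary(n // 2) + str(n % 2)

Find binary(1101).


binary(1101) = binary(550) + '1'
binary(550) = binary(275) + '0'
binary(275) = binary(137) + '1'
binary(137) = binary(68) + '1'
binary(68) = binary(34) + '0'
binary(34) = binary(17) + '0'
binary(17) = binary(8) + '1'
binary(8) = binary(4) + '0'
binary(4) = binary(2) + '0'
binary(2) = binary(1) + '0'
binary(1) = '1'  (base case)
Concatenating: '1' + '0' + '0' + '0' + '1' + '0' + '0' + '1' + '1' + '0' + '1' = '10001001101'

10001001101


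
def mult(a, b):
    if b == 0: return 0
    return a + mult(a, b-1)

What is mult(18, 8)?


mult(18, 8) = 18 + mult(18, 7)
mult(18, 7) = 18 + mult(18, 6)
mult(18, 6) = 18 + mult(18, 5)
mult(18, 5) = 18 + mult(18, 4)
mult(18, 4) = 18 + mult(18, 3)
mult(18, 3) = 18 + mult(18, 2)
mult(18, 2) = 18 + mult(18, 1)
mult(18, 1) = 18 + mult(18, 0)
mult(18, 0) = 0  (base case)
Total: 18 + 18 + 18 + 18 + 18 + 18 + 18 + 18 + 0 = 144

144


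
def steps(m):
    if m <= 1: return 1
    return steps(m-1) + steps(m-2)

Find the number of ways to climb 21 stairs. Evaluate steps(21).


Building up from base cases:
steps(0) = 1
steps(1) = 1
steps(2) = steps(1) + steps(0) = 1 + 1 = 2
steps(3) = steps(2) + steps(1) = 2 + 1 = 3
steps(4) = steps(3) + steps(2) = 3 + 2 = 5
steps(5) = steps(4) + steps(3) = 5 + 3 = 8
steps(6) = steps(5) + steps(4) = 8 + 5 = 13
steps(7) = steps(6) + steps(5) = 13 + 8 = 21
steps(8) = steps(7) + steps(6) = 21 + 13 = 34
steps(9) = steps(8) + steps(7) = 34 + 21 = 55
steps(10) = steps(9) + steps(8) = 55 + 34 = 89
steps(11) = steps(10) + steps(9) = 89 + 55 = 144
steps(12) = steps(11) + steps(10) = 144 + 89 = 233
steps(13) = steps(12) + steps(11) = 233 + 144 = 377
steps(14) = steps(13) + steps(12) = 377 + 233 = 610
steps(15) = steps(14) + steps(13) = 610 + 377 = 987
steps(16) = steps(15) + steps(14) = 987 + 610 = 1597
steps(17) = steps(16) + steps(15) = 1597 + 987 = 2584
steps(18) = steps(17) + steps(16) = 2584 + 1597 = 4181
steps(19) = steps(18) + steps(17) = 4181 + 2584 = 6765
steps(20) = steps(19) + steps(18) = 6765 + 4181 = 10946
steps(21) = steps(20) + steps(19) = 10946 + 6765 = 17711

17711


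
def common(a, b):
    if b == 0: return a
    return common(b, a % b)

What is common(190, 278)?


common(190, 278) = common(278, 190)
common(278, 190) = common(190, 88)
common(190, 88) = common(88, 14)
common(88, 14) = common(14, 4)
common(14, 4) = common(4, 2)
common(4, 2) = common(2, 0)
common(2, 0) = 2  (base case)

2


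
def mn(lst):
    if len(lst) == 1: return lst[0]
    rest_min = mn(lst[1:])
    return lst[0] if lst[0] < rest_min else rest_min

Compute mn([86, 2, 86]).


mn([86, 2, 86]): compare 86 with mn([2, 86])
mn([2, 86]): compare 2 with mn([86])
mn([86]) = 86  (base case)
Compare 2 with 86 -> 2
Compare 86 with 2 -> 2

2


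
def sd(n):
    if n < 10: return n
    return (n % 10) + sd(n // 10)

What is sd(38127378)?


sd(38127378) = 8 + sd(3812737)
sd(3812737) = 7 + sd(381273)
sd(381273) = 3 + sd(38127)
sd(38127) = 7 + sd(3812)
sd(3812) = 2 + sd(381)
sd(381) = 1 + sd(38)
sd(38) = 8 + sd(3)
sd(3) = 3  (base case)
Total: 8 + 7 + 3 + 7 + 2 + 1 + 8 + 3 = 39

39


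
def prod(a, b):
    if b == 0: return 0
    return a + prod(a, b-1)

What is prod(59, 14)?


prod(59, 14) = 59 + prod(59, 13)
prod(59, 13) = 59 + prod(59, 12)
prod(59, 12) = 59 + prod(59, 11)
prod(59, 11) = 59 + prod(59, 10)
prod(59, 10) = 59 + prod(59, 9)
prod(59, 9) = 59 + prod(59, 8)
prod(59, 8) = 59 + prod(59, 7)
prod(59, 7) = 59 + prod(59, 6)
prod(59, 6) = 59 + prod(59, 5)
prod(59, 5) = 59 + prod(59, 4)
prod(59, 4) = 59 + prod(59, 3)
prod(59, 3) = 59 + prod(59, 2)
prod(59, 2) = 59 + prod(59, 1)
prod(59, 1) = 59 + prod(59, 0)
prod(59, 0) = 0  (base case)
Total: 59 + 59 + 59 + 59 + 59 + 59 + 59 + 59 + 59 + 59 + 59 + 59 + 59 + 59 + 0 = 826

826


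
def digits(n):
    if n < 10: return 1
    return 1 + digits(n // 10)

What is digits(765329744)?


digits(765329744) = 1 + digits(76532974)
digits(76532974) = 1 + digits(7653297)
digits(7653297) = 1 + digits(765329)
digits(765329) = 1 + digits(76532)
digits(76532) = 1 + digits(7653)
digits(7653) = 1 + digits(765)
digits(765) = 1 + digits(76)
digits(76) = 1 + digits(7)
digits(7) = 1  (base case: 7 < 10)
Unwinding: 1 + 1 + 1 + 1 + 1 + 1 + 1 + 1 + 1 = 9

9


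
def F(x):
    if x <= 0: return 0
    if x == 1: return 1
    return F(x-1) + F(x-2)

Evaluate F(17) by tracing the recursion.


Computing F(17) bottom-up:
F(0) = 0
F(1) = 1
F(2) = F(1) + F(0) = 1 + 0 = 1
F(3) = F(2) + F(1) = 1 + 1 = 2
F(4) = F(3) + F(2) = 2 + 1 = 3
F(5) = F(4) + F(3) = 3 + 2 = 5
F(6) = F(5) + F(4) = 5 + 3 = 8
F(7) = F(6) + F(5) = 8 + 5 = 13
F(8) = F(7) + F(6) = 13 + 8 = 21
F(9) = F(8) + F(7) = 21 + 13 = 34
F(10) = F(9) + F(8) = 34 + 21 = 55
F(11) = F(10) + F(9) = 55 + 34 = 89
F(12) = F(11) + F(10) = 89 + 55 = 144
F(13) = F(12) + F(11) = 144 + 89 = 233
F(14) = F(13) + F(12) = 233 + 144 = 377
F(15) = F(14) + F(13) = 377 + 233 = 610
F(16) = F(15) + F(14) = 610 + 377 = 987
F(17) = F(16) + F(15) = 987 + 610 = 1597

1597


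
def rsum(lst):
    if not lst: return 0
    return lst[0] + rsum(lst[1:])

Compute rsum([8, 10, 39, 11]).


rsum([8, 10, 39, 11]) = 8 + rsum([10, 39, 11])
rsum([10, 39, 11]) = 10 + rsum([39, 11])
rsum([39, 11]) = 39 + rsum([11])
rsum([11]) = 11 + rsum([])
rsum([]) = 0  (base case)
Total: 8 + 10 + 39 + 11 + 0 = 68

68


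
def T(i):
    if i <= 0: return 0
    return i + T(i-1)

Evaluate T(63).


T(63)
= 63 + 62 + 61 + 60 + 59 + 58 + 57 + 56 + 55 + 54 + 53 + 52 + 51 + 50 + 49 + 48 + 47 + 46 + 45 + 44 + 43 + 42 + 41 + 40 + 39 + 38 + 37 + 36 + 35 + 34 + 33 + 32 + 31 + 30 + 29 + 28 + 27 + 26 + 25 + 24 + 23 + 22 + 21 + 20 + 19 + 18 + 17 + 16 + 15 + 14 + 13 + 12 + 11 + 10 + 9 + 8 + 7 + 6 + 5 + 4 + 3 + 2 + 1 + T(0)
= 63 + 62 + 61 + 60 + 59 + 58 + 57 + 56 + 55 + 54 + 53 + 52 + 51 + 50 + 49 + 48 + 47 + 46 + 45 + 44 + 43 + 42 + 41 + 40 + 39 + 38 + 37 + 36 + 35 + 34 + 33 + 32 + 31 + 30 + 29 + 28 + 27 + 26 + 25 + 24 + 23 + 22 + 21 + 20 + 19 + 18 + 17 + 16 + 15 + 14 + 13 + 12 + 11 + 10 + 9 + 8 + 7 + 6 + 5 + 4 + 3 + 2 + 1 + 0
= 2016

2016


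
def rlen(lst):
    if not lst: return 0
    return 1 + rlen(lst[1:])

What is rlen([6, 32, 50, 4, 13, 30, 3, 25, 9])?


rlen([6, 32, 50, 4, 13, 30, 3, 25, 9]) = 1 + rlen([32, 50, 4, 13, 30, 3, 25, 9])
rlen([32, 50, 4, 13, 30, 3, 25, 9]) = 1 + rlen([50, 4, 13, 30, 3, 25, 9])
rlen([50, 4, 13, 30, 3, 25, 9]) = 1 + rlen([4, 13, 30, 3, 25, 9])
rlen([4, 13, 30, 3, 25, 9]) = 1 + rlen([13, 30, 3, 25, 9])
rlen([13, 30, 3, 25, 9]) = 1 + rlen([30, 3, 25, 9])
rlen([30, 3, 25, 9]) = 1 + rlen([3, 25, 9])
rlen([3, 25, 9]) = 1 + rlen([25, 9])
rlen([25, 9]) = 1 + rlen([9])
rlen([9]) = 1 + rlen([])
rlen([]) = 0  (base case)
Unwinding: 1 + 1 + 1 + 1 + 1 + 1 + 1 + 1 + 1 + 0 = 9

9


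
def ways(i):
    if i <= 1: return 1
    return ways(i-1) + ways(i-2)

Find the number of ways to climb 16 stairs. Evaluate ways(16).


Building up from base cases:
ways(0) = 1
ways(1) = 1
ways(2) = ways(1) + ways(0) = 1 + 1 = 2
ways(3) = ways(2) + ways(1) = 2 + 1 = 3
ways(4) = ways(3) + ways(2) = 3 + 2 = 5
ways(5) = ways(4) + ways(3) = 5 + 3 = 8
ways(6) = ways(5) + ways(4) = 8 + 5 = 13
ways(7) = ways(6) + ways(5) = 13 + 8 = 21
ways(8) = ways(7) + ways(6) = 21 + 13 = 34
ways(9) = ways(8) + ways(7) = 34 + 21 = 55
ways(10) = ways(9) + ways(8) = 55 + 34 = 89
ways(11) = ways(10) + ways(9) = 89 + 55 = 144
ways(12) = ways(11) + ways(10) = 144 + 89 = 233
ways(13) = ways(12) + ways(11) = 233 + 144 = 377
ways(14) = ways(13) + ways(12) = 377 + 233 = 610
ways(15) = ways(14) + ways(13) = 610 + 377 = 987
ways(16) = ways(15) + ways(14) = 987 + 610 = 1597

1597


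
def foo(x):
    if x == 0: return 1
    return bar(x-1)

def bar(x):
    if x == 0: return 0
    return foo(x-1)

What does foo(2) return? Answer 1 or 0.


foo(2) = bar(1)
bar(1) = foo(0)
foo(0) = 1  (base case)
Result: 1

1


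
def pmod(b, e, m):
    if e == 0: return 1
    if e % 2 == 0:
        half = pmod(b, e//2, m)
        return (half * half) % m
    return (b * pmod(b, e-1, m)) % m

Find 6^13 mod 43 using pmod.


pmod(6, 13, 43): e is odd, compute pmod(6, 12, 43)
  pmod(6, 12, 43): e is even, compute pmod(6, 6, 43)
    pmod(6, 6, 43): e is even, compute pmod(6, 3, 43)
      pmod(6, 3, 43): e is odd, compute pmod(6, 2, 43)
        pmod(6, 2, 43): e is even, compute pmod(6, 1, 43)
          pmod(6, 1, 43): e is odd, compute pmod(6, 0, 43)
          pmod(6, 0, 43) = 1
          (6 * 1) % 43 = 6
        half=6, (6*6) % 43 = 36
      (6 * 36) % 43 = 1
    half=1, (1*1) % 43 = 1
  half=1, (1*1) % 43 = 1
(6 * 1) % 43 = 6

6


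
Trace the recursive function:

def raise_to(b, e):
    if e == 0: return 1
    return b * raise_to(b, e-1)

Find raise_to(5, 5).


raise_to(5, 5)
= 5 * raise_to(5, 4)
= 5 * 5 * raise_to(5, 3)
= 5 * 5 * 5 * raise_to(5, 2)
= 5 * 5 * 5 * 5 * raise_to(5, 1)
= 5 * 5 * 5 * 5 * 5 * raise_to(5, 0)
= 5 * 5 * 5 * 5 * 5 * 1
= 3125

3125


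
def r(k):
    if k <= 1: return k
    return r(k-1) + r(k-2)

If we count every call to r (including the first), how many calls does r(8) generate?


Let C(n) = total calls for r(n)
C(0) = 1, C(1) = 1
C(2) = 1 + C(1) + C(0) = 1 + 1 + 1 = 3
C(3) = 1 + C(2) + C(1) = 1 + 3 + 1 = 5
C(4) = 1 + C(3) + C(2) = 1 + 5 + 3 = 9
C(5) = 1 + C(4) + C(3) = 1 + 9 + 5 = 15
C(6) = 1 + C(5) + C(4) = 1 + 15 + 9 = 25
C(7) = 1 + C(6) + C(5) = 1 + 25 + 15 = 41
C(8) = 1 + C(7) + C(6) = 1 + 41 + 25 = 67

67


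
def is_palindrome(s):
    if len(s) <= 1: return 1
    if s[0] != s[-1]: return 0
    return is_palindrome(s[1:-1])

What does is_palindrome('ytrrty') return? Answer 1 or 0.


is_palindrome('ytrrty'): s[0]='y' == s[-1]='y' -> check is_palindrome('trrt')
is_palindrome('trrt'): s[0]='t' == s[-1]='t' -> check is_palindrome('rr')
is_palindrome('rr'): s[0]='r' == s[-1]='r' -> check is_palindrome('')
is_palindrome(''): len <= 1 -> return 1  (base case)
Result: 1 (palindrome)

1


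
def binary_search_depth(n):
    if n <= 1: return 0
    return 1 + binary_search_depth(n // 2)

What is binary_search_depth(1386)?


1386 / 2 = 693
693 / 2 = 346
346 / 2 = 173
173 / 2 = 86
86 / 2 = 43
43 / 2 = 21
21 / 2 = 10
10 / 2 = 5
5 / 2 = 2
2 / 2 = 1
Reached 1 after 10 halvings

10


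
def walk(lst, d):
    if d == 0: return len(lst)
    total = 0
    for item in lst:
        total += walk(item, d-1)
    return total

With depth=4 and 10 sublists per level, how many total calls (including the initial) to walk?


At depth 0 (root): 1 call
At depth 1: each of 1 parents calls walk on 10 children = 10 calls
At depth 2: each of 10 parents calls walk on 10 children = 100 calls
At depth 3: each of 100 parents calls walk on 10 children = 1000 calls
At depth 4: each of 1000 parents calls walk on 10 children = 10000 calls
Total: 1 + 10 + 100 + 1000 + 10000 = 11111

11111


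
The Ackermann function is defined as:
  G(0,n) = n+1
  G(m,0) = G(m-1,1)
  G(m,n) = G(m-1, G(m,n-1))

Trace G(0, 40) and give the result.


G(0, 40) = 41
Result: G(0, 40) = 41

41


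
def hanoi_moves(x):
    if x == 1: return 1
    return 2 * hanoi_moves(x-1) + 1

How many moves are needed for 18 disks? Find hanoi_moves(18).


hanoi_moves(18) = 2 * hanoi_moves(17) + 1
hanoi_moves(17) = 2 * hanoi_moves(16) + 1
hanoi_moves(16) = 2 * hanoi_moves(15) + 1
hanoi_moves(15) = 2 * hanoi_moves(14) + 1
hanoi_moves(14) = 2 * hanoi_moves(13) + 1
hanoi_moves(13) = 2 * hanoi_moves(12) + 1
hanoi_moves(12) = 2 * hanoi_moves(11) + 1
hanoi_moves(11) = 2 * hanoi_moves(10) + 1
hanoi_moves(10) = 2 * hanoi_moves(9) + 1
hanoi_moves(9) = 2 * hanoi_moves(8) + 1
hanoi_moves(8) = 2 * hanoi_moves(7) + 1
hanoi_moves(7) = 2 * hanoi_moves(6) + 1
hanoi_moves(6) = 2 * hanoi_moves(5) + 1
hanoi_moves(5) = 2 * hanoi_moves(4) + 1
hanoi_moves(4) = 2 * hanoi_moves(3) + 1
hanoi_moves(3) = 2 * hanoi_moves(2) + 1
hanoi_moves(2) = 2 * hanoi_moves(1) + 1
hanoi_moves(1) = 1  (base case)
hanoi_moves(2) = 2 * 1 + 1 = 3
hanoi_moves(3) = 2 * 3 + 1 = 7
hanoi_moves(4) = 2 * 7 + 1 = 15
hanoi_moves(5) = 2 * 15 + 1 = 31
hanoi_moves(6) = 2 * 31 + 1 = 63
hanoi_moves(7) = 2 * 63 + 1 = 127
hanoi_moves(8) = 2 * 127 + 1 = 255
hanoi_moves(9) = 2 * 255 + 1 = 511
hanoi_moves(10) = 2 * 511 + 1 = 1023
hanoi_moves(11) = 2 * 1023 + 1 = 2047
hanoi_moves(12) = 2 * 2047 + 1 = 4095
hanoi_moves(13) = 2 * 4095 + 1 = 8191
hanoi_moves(14) = 2 * 8191 + 1 = 16383
hanoi_moves(15) = 2 * 16383 + 1 = 32767
hanoi_moves(16) = 2 * 32767 + 1 = 65535
hanoi_moves(17) = 2 * 65535 + 1 = 131071
hanoi_moves(18) = 2 * 131071 + 1 = 262143

262143


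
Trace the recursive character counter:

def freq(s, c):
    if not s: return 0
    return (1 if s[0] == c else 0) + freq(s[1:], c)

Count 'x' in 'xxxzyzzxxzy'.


s[0]='x' == 'x' -> 1
s[0]='x' == 'x' -> 1
s[0]='x' == 'x' -> 1
s[0]='z' != 'x' -> 0
s[0]='y' != 'x' -> 0
s[0]='z' != 'x' -> 0
s[0]='z' != 'x' -> 0
s[0]='x' == 'x' -> 1
s[0]='x' == 'x' -> 1
s[0]='z' != 'x' -> 0
s[0]='y' != 'x' -> 0
Sum: 1 + 1 + 1 + 0 + 0 + 0 + 0 + 1 + 1 + 0 + 0 = 5

5


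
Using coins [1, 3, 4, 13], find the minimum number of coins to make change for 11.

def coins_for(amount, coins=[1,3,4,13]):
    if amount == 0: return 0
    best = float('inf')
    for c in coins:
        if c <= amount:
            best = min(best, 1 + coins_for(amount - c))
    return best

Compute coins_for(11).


Building up with DP:
coins_for(0) = 0
coins_for(1) = min(1+coins_for(0)=1+0=1) = 1
coins_for(2) = min(1+coins_for(1)=1+1=2) = 2
coins_for(3) = min(1+coins_for(2)=1+2=3, 1+coins_for(0)=1+0=1) = 1
coins_for(4) = min(1+coins_for(3)=1+1=2, 1+coins_for(1)=1+1=2, 1+coins_for(0)=1+0=1) = 1
coins_for(5) = min(1+coins_for(4)=1+1=2, 1+coins_for(2)=1+2=3, 1+coins_for(1)=1+1=2) = 2
coins_for(6) = min(1+coins_for(5)=1+2=3, 1+coins_for(3)=1+1=2, 1+coins_for(2)=1+2=3) = 2
coins_for(7) = min(1+coins_for(6)=1+2=3, 1+coins_for(4)=1+1=2, 1+coins_for(3)=1+1=2) = 2
coins_for(8) = min(1+coins_for(7)=1+2=3, 1+coins_for(5)=1+2=3, 1+coins_for(4)=1+1=2) = 2
coins_for(9) = min(1+coins_for(8)=1+2=3, 1+coins_for(6)=1+2=3, 1+coins_for(5)=1+2=3) = 3
coins_for(10) = min(1+coins_for(9)=1+3=4, 1+coins_for(7)=1+2=3, 1+coins_for(6)=1+2=3) = 3
coins_for(11) = min(1+coins_for(10)=1+3=4, 1+coins_for(8)=1+2=3, 1+coins_for(7)=1+2=3) = 3

3


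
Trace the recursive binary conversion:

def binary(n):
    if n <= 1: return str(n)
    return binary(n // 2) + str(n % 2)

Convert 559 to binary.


binary(559) = binary(279) + '1'
binary(279) = binary(139) + '1'
binary(139) = binary(69) + '1'
binary(69) = binary(34) + '1'
binary(34) = binary(17) + '0'
binary(17) = binary(8) + '1'
binary(8) = binary(4) + '0'
binary(4) = binary(2) + '0'
binary(2) = binary(1) + '0'
binary(1) = '1'  (base case)
Concatenating: '1' + '0' + '0' + '0' + '1' + '0' + '1' + '1' + '1' + '1' = '1000101111'

1000101111


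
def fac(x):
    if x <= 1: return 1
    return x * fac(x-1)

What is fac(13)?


fac(13)
= 13 * fac(12)
= 13 * 12 * fac(11)
= 13 * 12 * 11 * fac(10)
= 13 * 12 * 11 * 10 * fac(9)
= 13 * 12 * 11 * 10 * 9 * fac(8)
= 13 * 12 * 11 * 10 * 9 * 8 * fac(7)
= 13 * 12 * 11 * 10 * 9 * 8 * 7 * fac(6)
= 13 * 12 * 11 * 10 * 9 * 8 * 7 * 6 * fac(5)
= 13 * 12 * 11 * 10 * 9 * 8 * 7 * 6 * 5 * fac(4)
= 13 * 12 * 11 * 10 * 9 * 8 * 7 * 6 * 5 * 4 * fac(3)
= 13 * 12 * 11 * 10 * 9 * 8 * 7 * 6 * 5 * 4 * 3 * fac(2)
= 13 * 12 * 11 * 10 * 9 * 8 * 7 * 6 * 5 * 4 * 3 * 2 * fac(1)
= 13 * 12 * 11 * 10 * 9 * 8 * 7 * 6 * 5 * 4 * 3 * 2 * 1
= 6227020800

6227020800


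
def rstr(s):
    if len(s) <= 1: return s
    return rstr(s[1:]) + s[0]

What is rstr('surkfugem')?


rstr('surkfugem') = rstr('urkfugem') + 's'
rstr('urkfugem') = rstr('rkfugem') + 'u'
rstr('rkfugem') = rstr('kfugem') + 'r'
rstr('kfugem') = rstr('fugem') + 'k'
rstr('fugem') = rstr('ugem') + 'f'
rstr('ugem') = rstr('gem') + 'u'
rstr('gem') = rstr('em') + 'g'
rstr('em') = rstr('m') + 'e'
rstr('m') = 'm'  (base case)
Concatenating: 'm' + 'e' + 'g' + 'u' + 'f' + 'k' + 'r' + 'u' + 's' = 'megufkrus'

megufkrus


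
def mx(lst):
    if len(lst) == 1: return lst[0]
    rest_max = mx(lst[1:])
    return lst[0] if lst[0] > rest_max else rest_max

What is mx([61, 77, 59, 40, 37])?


mx([61, 77, 59, 40, 37]): compare 61 with mx([77, 59, 40, 37])
mx([77, 59, 40, 37]): compare 77 with mx([59, 40, 37])
mx([59, 40, 37]): compare 59 with mx([40, 37])
mx([40, 37]): compare 40 with mx([37])
mx([37]) = 37  (base case)
Compare 40 with 37 -> 40
Compare 59 with 40 -> 59
Compare 77 with 59 -> 77
Compare 61 with 77 -> 77

77


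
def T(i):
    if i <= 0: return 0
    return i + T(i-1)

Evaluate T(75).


T(75)
= 75 + 74 + 73 + 72 + 71 + 70 + 69 + 68 + 67 + 66 + 65 + 64 + 63 + 62 + 61 + 60 + 59 + 58 + 57 + 56 + 55 + 54 + 53 + 52 + 51 + 50 + 49 + 48 + 47 + 46 + 45 + 44 + 43 + 42 + 41 + 40 + 39 + 38 + 37 + 36 + 35 + 34 + 33 + 32 + 31 + 30 + 29 + 28 + 27 + 26 + 25 + 24 + 23 + 22 + 21 + 20 + 19 + 18 + 17 + 16 + 15 + 14 + 13 + 12 + 11 + 10 + 9 + 8 + 7 + 6 + 5 + 4 + 3 + 2 + 1 + T(0)
= 75 + 74 + 73 + 72 + 71 + 70 + 69 + 68 + 67 + 66 + 65 + 64 + 63 + 62 + 61 + 60 + 59 + 58 + 57 + 56 + 55 + 54 + 53 + 52 + 51 + 50 + 49 + 48 + 47 + 46 + 45 + 44 + 43 + 42 + 41 + 40 + 39 + 38 + 37 + 36 + 35 + 34 + 33 + 32 + 31 + 30 + 29 + 28 + 27 + 26 + 25 + 24 + 23 + 22 + 21 + 20 + 19 + 18 + 17 + 16 + 15 + 14 + 13 + 12 + 11 + 10 + 9 + 8 + 7 + 6 + 5 + 4 + 3 + 2 + 1 + 0
= 2850

2850


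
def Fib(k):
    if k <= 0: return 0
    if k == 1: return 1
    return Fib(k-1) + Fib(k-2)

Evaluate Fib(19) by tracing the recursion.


Computing Fib(19) bottom-up:
Fib(0) = 0
Fib(1) = 1
Fib(2) = Fib(1) + Fib(0) = 1 + 0 = 1
Fib(3) = Fib(2) + Fib(1) = 1 + 1 = 2
Fib(4) = Fib(3) + Fib(2) = 2 + 1 = 3
Fib(5) = Fib(4) + Fib(3) = 3 + 2 = 5
Fib(6) = Fib(5) + Fib(4) = 5 + 3 = 8
Fib(7) = Fib(6) + Fib(5) = 8 + 5 = 13
Fib(8) = Fib(7) + Fib(6) = 13 + 8 = 21
Fib(9) = Fib(8) + Fib(7) = 21 + 13 = 34
Fib(10) = Fib(9) + Fib(8) = 34 + 21 = 55
Fib(11) = Fib(10) + Fib(9) = 55 + 34 = 89
Fib(12) = Fib(11) + Fib(10) = 89 + 55 = 144
Fib(13) = Fib(12) + Fib(11) = 144 + 89 = 233
Fib(14) = Fib(13) + Fib(12) = 233 + 144 = 377
Fib(15) = Fib(14) + Fib(13) = 377 + 233 = 610
Fib(16) = Fib(15) + Fib(14) = 610 + 377 = 987
Fib(17) = Fib(16) + Fib(15) = 987 + 610 = 1597
Fib(18) = Fib(17) + Fib(16) = 1597 + 987 = 2584
Fib(19) = Fib(18) + Fib(17) = 2584 + 1597 = 4181

4181


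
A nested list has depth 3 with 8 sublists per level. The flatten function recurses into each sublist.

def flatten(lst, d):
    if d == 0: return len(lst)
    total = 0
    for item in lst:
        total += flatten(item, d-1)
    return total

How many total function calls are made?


At depth 0 (root): 1 call
At depth 1: each of 1 parents calls flatten on 8 children = 8 calls
At depth 2: each of 8 parents calls flatten on 8 children = 64 calls
At depth 3: each of 64 parents calls flatten on 8 children = 512 calls
Total: 1 + 8 + 64 + 512 = 585

585


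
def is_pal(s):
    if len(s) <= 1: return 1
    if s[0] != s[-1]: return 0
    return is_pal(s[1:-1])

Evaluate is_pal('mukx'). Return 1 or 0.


is_pal('mukx'): s[0]='m' != s[-1]='x' -> return 0
Result: 0 (not a palindrome)

0


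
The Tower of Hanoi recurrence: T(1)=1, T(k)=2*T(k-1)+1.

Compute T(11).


T(11) = 2 * T(10) + 1
T(10) = 2 * T(9) + 1
T(9) = 2 * T(8) + 1
T(8) = 2 * T(7) + 1
T(7) = 2 * T(6) + 1
T(6) = 2 * T(5) + 1
T(5) = 2 * T(4) + 1
T(4) = 2 * T(3) + 1
T(3) = 2 * T(2) + 1
T(2) = 2 * T(1) + 1
T(1) = 1  (base case)
T(2) = 2 * 1 + 1 = 3
T(3) = 2 * 3 + 1 = 7
T(4) = 2 * 7 + 1 = 15
T(5) = 2 * 15 + 1 = 31
T(6) = 2 * 31 + 1 = 63
T(7) = 2 * 63 + 1 = 127
T(8) = 2 * 127 + 1 = 255
T(9) = 2 * 255 + 1 = 511
T(10) = 2 * 511 + 1 = 1023
T(11) = 2 * 1023 + 1 = 2047

2047


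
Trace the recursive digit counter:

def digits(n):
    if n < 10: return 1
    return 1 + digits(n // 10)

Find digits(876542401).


digits(876542401) = 1 + digits(87654240)
digits(87654240) = 1 + digits(8765424)
digits(8765424) = 1 + digits(876542)
digits(876542) = 1 + digits(87654)
digits(87654) = 1 + digits(8765)
digits(8765) = 1 + digits(876)
digits(876) = 1 + digits(87)
digits(87) = 1 + digits(8)
digits(8) = 1  (base case: 8 < 10)
Unwinding: 1 + 1 + 1 + 1 + 1 + 1 + 1 + 1 + 1 = 9

9


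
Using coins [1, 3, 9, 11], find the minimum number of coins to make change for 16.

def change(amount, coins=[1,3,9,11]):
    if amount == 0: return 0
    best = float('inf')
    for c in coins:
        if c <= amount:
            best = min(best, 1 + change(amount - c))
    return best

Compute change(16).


Building up with DP:
change(0) = 0
change(1) = min(1+change(0)=1+0=1) = 1
change(2) = min(1+change(1)=1+1=2) = 2
change(3) = min(1+change(2)=1+2=3, 1+change(0)=1+0=1) = 1
change(4) = min(1+change(3)=1+1=2, 1+change(1)=1+1=2) = 2
change(5) = min(1+change(4)=1+2=3, 1+change(2)=1+2=3) = 3
change(6) = min(1+change(5)=1+3=4, 1+change(3)=1+1=2) = 2
change(7) = min(1+change(6)=1+2=3, 1+change(4)=1+2=3) = 3
change(8) = min(1+change(7)=1+3=4, 1+change(5)=1+3=4) = 4
change(9) = min(1+change(8)=1+4=5, 1+change(6)=1+2=3, 1+change(0)=1+0=1) = 1
change(10) = min(1+change(9)=1+1=2, 1+change(7)=1+3=4, 1+change(1)=1+1=2) = 2
change(11) = min(1+change(10)=1+2=3, 1+change(8)=1+4=5, 1+change(2)=1+2=3, 1+change(0)=1+0=1) = 1
change(12) = min(1+change(11)=1+1=2, 1+change(9)=1+1=2, 1+change(3)=1+1=2, 1+change(1)=1+1=2) = 2
change(13) = min(1+change(12)=1+2=3, 1+change(10)=1+2=3, 1+change(4)=1+2=3, 1+change(2)=1+2=3) = 3
change(14) = min(1+change(13)=1+3=4, 1+change(11)=1+1=2, 1+change(5)=1+3=4, 1+change(3)=1+1=2) = 2
change(15) = min(1+change(14)=1+2=3, 1+change(12)=1+2=3, 1+change(6)=1+2=3, 1+change(4)=1+2=3) = 3
change(16) = min(1+change(15)=1+3=4, 1+change(13)=1+3=4, 1+change(7)=1+3=4, 1+change(5)=1+3=4) = 4

4


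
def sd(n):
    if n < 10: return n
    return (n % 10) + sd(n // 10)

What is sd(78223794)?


sd(78223794) = 4 + sd(7822379)
sd(7822379) = 9 + sd(782237)
sd(782237) = 7 + sd(78223)
sd(78223) = 3 + sd(7822)
sd(7822) = 2 + sd(782)
sd(782) = 2 + sd(78)
sd(78) = 8 + sd(7)
sd(7) = 7  (base case)
Total: 4 + 9 + 7 + 3 + 2 + 2 + 8 + 7 = 42

42


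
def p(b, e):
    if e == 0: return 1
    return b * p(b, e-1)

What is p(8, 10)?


p(8, 10)
= 8 * p(8, 9)
= 8 * 8 * p(8, 8)
= 8 * 8 * 8 * p(8, 7)
= 8 * 8 * 8 * 8 * p(8, 6)
= 8 * 8 * 8 * 8 * 8 * p(8, 5)
= 8 * 8 * 8 * 8 * 8 * 8 * p(8, 4)
= 8 * 8 * 8 * 8 * 8 * 8 * 8 * p(8, 3)
= 8 * 8 * 8 * 8 * 8 * 8 * 8 * 8 * p(8, 2)
= 8 * 8 * 8 * 8 * 8 * 8 * 8 * 8 * 8 * p(8, 1)
= 8 * 8 * 8 * 8 * 8 * 8 * 8 * 8 * 8 * 8 * p(8, 0)
= 8 * 8 * 8 * 8 * 8 * 8 * 8 * 8 * 8 * 8 * 1
= 1073741824

1073741824


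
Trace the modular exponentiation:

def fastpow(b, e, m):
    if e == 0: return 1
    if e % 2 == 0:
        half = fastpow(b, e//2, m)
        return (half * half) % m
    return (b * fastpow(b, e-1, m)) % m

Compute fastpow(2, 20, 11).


fastpow(2, 20, 11): e is even, compute fastpow(2, 10, 11)
  fastpow(2, 10, 11): e is even, compute fastpow(2, 5, 11)
    fastpow(2, 5, 11): e is odd, compute fastpow(2, 4, 11)
      fastpow(2, 4, 11): e is even, compute fastpow(2, 2, 11)
        fastpow(2, 2, 11): e is even, compute fastpow(2, 1, 11)
          fastpow(2, 1, 11): e is odd, compute fastpow(2, 0, 11)
          fastpow(2, 0, 11) = 1
          (2 * 1) % 11 = 2
        half=2, (2*2) % 11 = 4
      half=4, (4*4) % 11 = 5
    (2 * 5) % 11 = 10
  half=10, (10*10) % 11 = 1
half=1, (1*1) % 11 = 1

1


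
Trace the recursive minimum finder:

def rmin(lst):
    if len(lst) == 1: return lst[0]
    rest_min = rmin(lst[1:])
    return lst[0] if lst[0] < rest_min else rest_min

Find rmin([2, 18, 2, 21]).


rmin([2, 18, 2, 21]): compare 2 with rmin([18, 2, 21])
rmin([18, 2, 21]): compare 18 with rmin([2, 21])
rmin([2, 21]): compare 2 with rmin([21])
rmin([21]) = 21  (base case)
Compare 2 with 21 -> 2
Compare 18 with 2 -> 2
Compare 2 with 2 -> 2

2


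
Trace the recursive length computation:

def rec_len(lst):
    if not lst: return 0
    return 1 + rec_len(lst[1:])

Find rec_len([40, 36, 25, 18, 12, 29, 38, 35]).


rec_len([40, 36, 25, 18, 12, 29, 38, 35]) = 1 + rec_len([36, 25, 18, 12, 29, 38, 35])
rec_len([36, 25, 18, 12, 29, 38, 35]) = 1 + rec_len([25, 18, 12, 29, 38, 35])
rec_len([25, 18, 12, 29, 38, 35]) = 1 + rec_len([18, 12, 29, 38, 35])
rec_len([18, 12, 29, 38, 35]) = 1 + rec_len([12, 29, 38, 35])
rec_len([12, 29, 38, 35]) = 1 + rec_len([29, 38, 35])
rec_len([29, 38, 35]) = 1 + rec_len([38, 35])
rec_len([38, 35]) = 1 + rec_len([35])
rec_len([35]) = 1 + rec_len([])
rec_len([]) = 0  (base case)
Unwinding: 1 + 1 + 1 + 1 + 1 + 1 + 1 + 1 + 0 = 8

8


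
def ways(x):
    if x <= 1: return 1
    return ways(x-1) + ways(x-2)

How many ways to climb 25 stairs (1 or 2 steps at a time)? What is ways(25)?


Building up from base cases:
ways(0) = 1
ways(1) = 1
ways(2) = ways(1) + ways(0) = 1 + 1 = 2
ways(3) = ways(2) + ways(1) = 2 + 1 = 3
ways(4) = ways(3) + ways(2) = 3 + 2 = 5
ways(5) = ways(4) + ways(3) = 5 + 3 = 8
ways(6) = ways(5) + ways(4) = 8 + 5 = 13
ways(7) = ways(6) + ways(5) = 13 + 8 = 21
ways(8) = ways(7) + ways(6) = 21 + 13 = 34
ways(9) = ways(8) + ways(7) = 34 + 21 = 55
ways(10) = ways(9) + ways(8) = 55 + 34 = 89
ways(11) = ways(10) + ways(9) = 89 + 55 = 144
ways(12) = ways(11) + ways(10) = 144 + 89 = 233
ways(13) = ways(12) + ways(11) = 233 + 144 = 377
ways(14) = ways(13) + ways(12) = 377 + 233 = 610
ways(15) = ways(14) + ways(13) = 610 + 377 = 987
ways(16) = ways(15) + ways(14) = 987 + 610 = 1597
ways(17) = ways(16) + ways(15) = 1597 + 987 = 2584
ways(18) = ways(17) + ways(16) = 2584 + 1597 = 4181
ways(19) = ways(18) + ways(17) = 4181 + 2584 = 6765
ways(20) = ways(19) + ways(18) = 6765 + 4181 = 10946
ways(21) = ways(20) + ways(19) = 10946 + 6765 = 17711
ways(22) = ways(21) + ways(20) = 17711 + 10946 = 28657
ways(23) = ways(22) + ways(21) = 28657 + 17711 = 46368
ways(24) = ways(23) + ways(22) = 46368 + 28657 = 75025
ways(25) = ways(24) + ways(23) = 75025 + 46368 = 121393

121393


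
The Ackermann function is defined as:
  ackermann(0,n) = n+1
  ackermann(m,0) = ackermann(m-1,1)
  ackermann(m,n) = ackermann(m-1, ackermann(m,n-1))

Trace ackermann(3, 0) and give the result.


ackermann(3, 0) = ackermann(2, 1)
  ackermann(2, 1) = ackermann(1, ackermann(2, 0))
    ackermann(2, 0) = ackermann(1, 1)
      ackermann(1, 1) = ackermann(0, ackermann(1, 0))
        ackermann(1, 0) = ackermann(0, 1)
          ackermann(0, 1) = 2
        = ackermann(0, 2)
        ackermann(0, 2) = 3
    = ackermann(1, 3)
    ackermann(1, 3) = ackermann(0, ackermann(1, 2))
      ackermann(1, 2) = ackermann(0, ackermann(1, 1))
        ackermann(1, 1) = ackermann(0, ackermann(1, 0))
          ackermann(1, 0) = ackermann(0, 1)
          ackermann(0, 1) = 2
          = ackermann(0, 2)
          ackermann(0, 2) = 3
        = ackermann(0, 3)
        ackermann(0, 3) = 4
      = ackermann(0, 4)
      ackermann(0, 4) = 5
Result: ackermann(3, 0) = 5

5


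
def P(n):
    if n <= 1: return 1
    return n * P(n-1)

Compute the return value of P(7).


P(7)
= 7 * P(6)
= 7 * 6 * P(5)
= 7 * 6 * 5 * P(4)
= 7 * 6 * 5 * 4 * P(3)
= 7 * 6 * 5 * 4 * 3 * P(2)
= 7 * 6 * 5 * 4 * 3 * 2 * P(1)
= 7 * 6 * 5 * 4 * 3 * 2 * 1
= 5040

5040
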